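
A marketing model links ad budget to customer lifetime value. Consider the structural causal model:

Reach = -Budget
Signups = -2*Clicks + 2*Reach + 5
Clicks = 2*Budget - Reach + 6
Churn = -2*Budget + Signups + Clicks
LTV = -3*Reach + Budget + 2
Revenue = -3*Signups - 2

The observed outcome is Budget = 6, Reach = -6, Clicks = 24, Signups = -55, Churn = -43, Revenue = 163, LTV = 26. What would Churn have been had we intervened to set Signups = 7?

Intervening sets Signups = 7 and removes its equation (Signups = -2*Clicks + 2*Reach + 5).
Reach = -Budget  [with Budget=6]  = -6
Clicks = 2*Budget - Reach + 6  [with Budget=6, Reach=-6]  = 24
Churn = -2*Budget + Signups + Clicks  [with Budget=6, Signups=7, Clicks=24]  = 19

19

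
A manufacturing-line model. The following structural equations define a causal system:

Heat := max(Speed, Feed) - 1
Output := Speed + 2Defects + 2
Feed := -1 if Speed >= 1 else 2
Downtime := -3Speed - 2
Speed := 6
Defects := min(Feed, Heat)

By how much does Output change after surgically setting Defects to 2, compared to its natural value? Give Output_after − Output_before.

6

Intervening sets Defects = 2 and removes its equation (Defects := min(Feed, Heat)).
Output = Speed + 2Defects + 2  [with Speed=6, Defects=2]  = 12
Without intervention: Feed = -1 if Speed >= 1 else 2  [with Speed=6]  = -1; Heat = max(Speed, Feed) - 1  [with Speed=6, Feed=-1]  = 5; Defects = min(Feed, Heat)  [with Feed=-1, Heat=5]  = -1; Output = Speed + 2Defects + 2  [with Speed=6, Defects=-1]  = 6.
Change = 12 − 6 = 6.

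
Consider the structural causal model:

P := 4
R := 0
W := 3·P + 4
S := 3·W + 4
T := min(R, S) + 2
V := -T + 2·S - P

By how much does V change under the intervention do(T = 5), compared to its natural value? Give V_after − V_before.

The intervention breaks the incoming arrows to T: T := min(R, S) + 2 no longer applies, and T = 5.
W = 3·P + 4  [with P=4]  = 16
S = 3·W + 4  [with W=16]  = 52
V = -T + 2·S - P  [with T=5, S=52, P=4]  = 95
Without intervention: W = 3·P + 4  [with P=4]  = 16; S = 3·W + 4  [with W=16]  = 52; T = min(R, S) + 2  [with R=0, S=52]  = 2; V = -T + 2·S - P  [with T=2, S=52, P=4]  = 98.
Change = 95 − 98 = -3.

-3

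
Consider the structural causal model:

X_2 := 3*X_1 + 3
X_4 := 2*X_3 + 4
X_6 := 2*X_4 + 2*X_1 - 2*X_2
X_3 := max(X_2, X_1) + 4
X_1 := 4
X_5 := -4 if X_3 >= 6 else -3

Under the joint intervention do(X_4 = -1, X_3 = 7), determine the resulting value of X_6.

The joint intervention fixes X_4 = -1, X_3 = 7, removing each variable's own equation.
X_2 = 3*X_1 + 3  [with X_1=4]  = 15
X_6 = 2*X_4 + 2*X_1 - 2*X_2  [with X_4=-1, X_1=4, X_2=15]  = -24

-24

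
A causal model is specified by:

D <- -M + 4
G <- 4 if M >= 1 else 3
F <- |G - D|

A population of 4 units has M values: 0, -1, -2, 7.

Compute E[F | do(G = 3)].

do(G=3) breaks G's dependence on M. With G=3 fixed, F across the units is 1, 2, 3, 6, mean 3.

3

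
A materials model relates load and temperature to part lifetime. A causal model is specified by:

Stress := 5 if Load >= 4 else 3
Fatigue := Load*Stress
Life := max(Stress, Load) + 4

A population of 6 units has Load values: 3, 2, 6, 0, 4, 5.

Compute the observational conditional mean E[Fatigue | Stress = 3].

E[Fatigue|Stress=3] averages over only the 3 units with Stress=3 (Load = 3, 2, 0): Fatigue = 9, 6, 0, mean 5.

5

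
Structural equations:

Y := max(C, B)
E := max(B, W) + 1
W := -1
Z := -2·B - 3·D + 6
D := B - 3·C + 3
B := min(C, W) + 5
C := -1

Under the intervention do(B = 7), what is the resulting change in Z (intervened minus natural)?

-15

The intervention breaks the incoming arrows to B: B := min(C, W) + 5 no longer applies, and B = 7.
D = B - 3·C + 3  [with B=7, C=-1]  = 13
Z = -2·B - 3·D + 6  [with B=7, D=13]  = -47
Without intervention: B = min(C, W) + 5  [with C=-1, W=-1]  = 4; D = B - 3·C + 3  [with B=4, C=-1]  = 10; Z = -2·B - 3·D + 6  [with B=4, D=10]  = -32.
Change = -47 − (-32) = -15.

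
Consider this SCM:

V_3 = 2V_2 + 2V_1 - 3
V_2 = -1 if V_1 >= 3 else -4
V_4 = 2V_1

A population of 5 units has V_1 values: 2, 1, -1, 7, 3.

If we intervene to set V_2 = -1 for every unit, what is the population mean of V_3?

Under do(V_2=-1), V_2's equation is replaced by V_2=-1 for every unit. Per-unit V_3: -1, -3, -7, 9, 1. Mean = -0.2.

-0.2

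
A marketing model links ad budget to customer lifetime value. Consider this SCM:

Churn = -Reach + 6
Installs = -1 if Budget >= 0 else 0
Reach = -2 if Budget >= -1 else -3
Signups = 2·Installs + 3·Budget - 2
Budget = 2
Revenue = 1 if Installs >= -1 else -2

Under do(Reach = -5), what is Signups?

2

Under do(Reach=-5), the mechanism Reach = -2 if Budget >= -1 else -3 is discarded; Reach is fixed at -5.
Since Signups is not a descendant of the intervened variable, it is unaffected.
Installs = -1 if Budget >= 0 else 0  [with Budget=2]  = -1
Signups = 2·Installs + 3·Budget - 2  [with Installs=-1, Budget=2]  = 2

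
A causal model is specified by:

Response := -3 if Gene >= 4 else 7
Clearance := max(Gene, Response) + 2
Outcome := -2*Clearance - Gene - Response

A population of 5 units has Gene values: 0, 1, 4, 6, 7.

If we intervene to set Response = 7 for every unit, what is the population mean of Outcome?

Under do(Response=7), Response's equation is replaced by Response=7 for every unit. Per-unit Outcome: -25, -26, -29, -31, -32. Mean = -28.6.

-28.6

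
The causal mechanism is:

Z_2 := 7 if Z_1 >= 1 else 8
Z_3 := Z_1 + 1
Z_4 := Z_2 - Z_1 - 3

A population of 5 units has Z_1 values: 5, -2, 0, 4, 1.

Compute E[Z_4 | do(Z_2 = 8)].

The intervention sets Z_2=8 in all 5 units regardless of Z_1. Recomputing Z_4 per unit gives 0, 7, 5, 1, 4; average 3.4.

3.4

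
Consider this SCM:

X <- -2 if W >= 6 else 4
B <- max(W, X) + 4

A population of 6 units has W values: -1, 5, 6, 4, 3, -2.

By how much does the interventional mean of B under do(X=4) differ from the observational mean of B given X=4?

0.3

Under do(X=4), X's equation is replaced by X=4 for every unit. Per-unit B: 8, 9, 10, 8, 8, 8. Mean = 8.5.
E[B|X=4] averages over only the 5 units with X=4 (W = -1, 5, 4, 3, -2): B = 8, 9, 8, 8, 8, mean 8.2.
Difference = 8.5 − 8.2 = 0.3.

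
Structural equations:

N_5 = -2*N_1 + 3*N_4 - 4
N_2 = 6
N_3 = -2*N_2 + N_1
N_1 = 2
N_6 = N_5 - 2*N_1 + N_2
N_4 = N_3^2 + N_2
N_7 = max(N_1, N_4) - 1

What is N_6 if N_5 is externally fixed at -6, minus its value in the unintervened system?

The intervention breaks the incoming arrows to N_5: N_5 = -2*N_1 + 3*N_4 - 4 no longer applies, and N_5 = -6.
N_6 = N_5 - 2*N_1 + N_2  [with N_5=-6, N_1=2, N_2=6]  = -4
Without intervention: N_3 = -2*N_2 + N_1  [with N_2=6, N_1=2]  = -10; N_4 = N_3^2 + N_2  [with N_3=-10, N_2=6]  = 106; N_5 = -2*N_1 + 3*N_4 - 4  [with N_1=2, N_4=106]  = 310; N_6 = N_5 - 2*N_1 + N_2  [with N_5=310, N_1=2, N_2=6]  = 312.
Change = -4 − 312 = -316.

-316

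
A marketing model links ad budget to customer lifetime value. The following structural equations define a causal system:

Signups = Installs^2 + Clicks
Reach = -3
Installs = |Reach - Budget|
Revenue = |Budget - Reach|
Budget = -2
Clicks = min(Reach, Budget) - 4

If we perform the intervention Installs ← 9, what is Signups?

74

Intervening sets Installs = 9 and removes its equation (Installs = |Reach - Budget|).
Clicks = min(Reach, Budget) - 4  [with Reach=-3, Budget=-2]  = -7
Signups = Installs^2 + Clicks  [with Installs=9, Clicks=-7]  = 74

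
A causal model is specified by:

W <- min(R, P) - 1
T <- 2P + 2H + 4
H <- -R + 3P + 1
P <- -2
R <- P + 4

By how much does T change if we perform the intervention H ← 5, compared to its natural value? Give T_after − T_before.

Intervening sets H = 5 and removes its equation (H <- -R + 3P + 1).
T = 2P + 2H + 4  [with P=-2, H=5]  = 10
Without intervention: R = P + 4  [with P=-2]  = 2; H = -R + 3P + 1  [with R=2, P=-2]  = -7; T = 2P + 2H + 4  [with P=-2, H=-7]  = -14.
Change = 10 − (-14) = 24.

24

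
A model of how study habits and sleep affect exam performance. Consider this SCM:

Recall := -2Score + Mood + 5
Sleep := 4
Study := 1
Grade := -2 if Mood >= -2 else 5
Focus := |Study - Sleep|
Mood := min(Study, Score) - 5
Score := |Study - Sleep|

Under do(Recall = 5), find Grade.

Intervening sets Recall = 5 and removes its equation (Recall := -2Score + Mood + 5).
No directed path runs from Recall to Grade, so Grade keeps its natural value.
Score = |Study - Sleep|  [with Study=1, Sleep=4]  = 3
Mood = min(Study, Score) - 5  [with Study=1, Score=3]  = -4
Grade = -2 if Mood >= -2 else 5  [with Mood=-4]  = 5

5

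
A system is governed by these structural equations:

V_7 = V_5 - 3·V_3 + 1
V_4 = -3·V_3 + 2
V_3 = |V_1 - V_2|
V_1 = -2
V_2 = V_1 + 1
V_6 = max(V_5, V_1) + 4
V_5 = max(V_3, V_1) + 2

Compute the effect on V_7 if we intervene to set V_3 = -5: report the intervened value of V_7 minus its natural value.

The intervention breaks the incoming arrows to V_3: V_3 = |V_1 - V_2| no longer applies, and V_3 = -5.
V_5 = max(V_3, V_1) + 2  [with V_3=-5, V_1=-2]  = 0
V_7 = V_5 - 3·V_3 + 1  [with V_5=0, V_3=-5]  = 16
Without intervention: V_2 = V_1 + 1  [with V_1=-2]  = -1; V_3 = |V_1 - V_2|  [with V_1=-2, V_2=-1]  = 1; V_5 = max(V_3, V_1) + 2  [with V_3=1, V_1=-2]  = 3; V_7 = V_5 - 3·V_3 + 1  [with V_5=3, V_3=1]  = 1.
Change = 16 − 1 = 15.

15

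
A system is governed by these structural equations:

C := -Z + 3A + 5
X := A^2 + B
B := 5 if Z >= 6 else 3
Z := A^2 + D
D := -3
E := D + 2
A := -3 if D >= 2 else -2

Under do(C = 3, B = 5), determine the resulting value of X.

Under do(C = 3, B = 5), each intervened variable's structural equation is replaced by its fixed value.
A = -3 if D >= 2 else -2  [with D=-3]  = -2
X = A^2 + B  [with A=-2, B=5]  = 9

9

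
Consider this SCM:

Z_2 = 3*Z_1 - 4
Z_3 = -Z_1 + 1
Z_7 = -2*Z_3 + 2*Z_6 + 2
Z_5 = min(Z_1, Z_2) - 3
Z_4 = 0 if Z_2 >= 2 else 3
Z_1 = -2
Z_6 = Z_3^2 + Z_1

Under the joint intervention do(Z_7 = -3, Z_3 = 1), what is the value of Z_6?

-1

Setting Z_7 = -3, Z_3 = 1 by intervention discards those variables' equations.
Z_6 = Z_3^2 + Z_1  [with Z_3=1, Z_1=-2]  = -1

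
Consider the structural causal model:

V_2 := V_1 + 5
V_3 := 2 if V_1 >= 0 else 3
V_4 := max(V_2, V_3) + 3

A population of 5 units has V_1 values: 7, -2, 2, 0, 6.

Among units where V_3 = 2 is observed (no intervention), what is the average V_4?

E[V_4|V_3=2] averages over only the 4 units with V_3=2 (V_1 = 7, 2, 0, 6): V_4 = 15, 10, 8, 14, mean 11.75.

11.75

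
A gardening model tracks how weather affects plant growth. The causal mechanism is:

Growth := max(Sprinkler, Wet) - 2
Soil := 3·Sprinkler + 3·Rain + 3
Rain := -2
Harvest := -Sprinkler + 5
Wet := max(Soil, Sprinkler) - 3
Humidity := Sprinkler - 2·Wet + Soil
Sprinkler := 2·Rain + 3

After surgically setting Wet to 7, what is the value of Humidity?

Under do(Wet=7), the mechanism Wet := max(Soil, Sprinkler) - 3 is discarded; Wet is fixed at 7.
Sprinkler = 2·Rain + 3  [with Rain=-2]  = -1
Soil = 3·Sprinkler + 3·Rain + 3  [with Sprinkler=-1, Rain=-2]  = -6
Humidity = Sprinkler - 2·Wet + Soil  [with Sprinkler=-1, Wet=7, Soil=-6]  = -21

-21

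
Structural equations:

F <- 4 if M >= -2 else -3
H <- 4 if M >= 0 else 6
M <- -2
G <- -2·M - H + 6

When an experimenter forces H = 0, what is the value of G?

10

Under do(H=0), the mechanism H <- 4 if M >= 0 else 6 is discarded; H is fixed at 0.
G = -2·M - H + 6  [with M=-2, H=0]  = 10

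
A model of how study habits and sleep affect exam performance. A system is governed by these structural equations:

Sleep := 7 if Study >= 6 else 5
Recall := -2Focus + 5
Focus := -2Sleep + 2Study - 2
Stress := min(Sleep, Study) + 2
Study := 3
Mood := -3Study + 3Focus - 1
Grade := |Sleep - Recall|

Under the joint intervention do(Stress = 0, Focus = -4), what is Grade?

Under do(Stress = 0, Focus = -4), each intervened variable's structural equation is replaced by its fixed value.
Sleep = 7 if Study >= 6 else 5  [with Study=3]  = 5
Recall = -2Focus + 5  [with Focus=-4]  = 13
Grade = |Sleep - Recall|  [with Sleep=5, Recall=13]  = 8

8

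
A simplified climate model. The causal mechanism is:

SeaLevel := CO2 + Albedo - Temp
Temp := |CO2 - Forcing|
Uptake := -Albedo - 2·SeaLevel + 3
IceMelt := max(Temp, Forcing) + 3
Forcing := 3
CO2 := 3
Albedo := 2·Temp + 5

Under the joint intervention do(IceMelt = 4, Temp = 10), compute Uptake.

The joint intervention fixes IceMelt = 4, Temp = 10, removing each variable's own equation.
Albedo = 2·Temp + 5  [with Temp=10]  = 25
SeaLevel = CO2 + Albedo - Temp  [with CO2=3, Albedo=25, Temp=10]  = 18
Uptake = -Albedo - 2·SeaLevel + 3  [with Albedo=25, SeaLevel=18]  = -58

-58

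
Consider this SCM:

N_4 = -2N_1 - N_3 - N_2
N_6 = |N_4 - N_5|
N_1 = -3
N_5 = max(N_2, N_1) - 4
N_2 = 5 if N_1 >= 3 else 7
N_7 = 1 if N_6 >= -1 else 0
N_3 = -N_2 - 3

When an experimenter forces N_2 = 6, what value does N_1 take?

-3

Under do(N_2=6), the mechanism N_2 = 5 if N_1 >= 3 else 7 is discarded; N_2 is fixed at 6.
N_1 is not downstream of the intervention, so its value is determined by the original equations.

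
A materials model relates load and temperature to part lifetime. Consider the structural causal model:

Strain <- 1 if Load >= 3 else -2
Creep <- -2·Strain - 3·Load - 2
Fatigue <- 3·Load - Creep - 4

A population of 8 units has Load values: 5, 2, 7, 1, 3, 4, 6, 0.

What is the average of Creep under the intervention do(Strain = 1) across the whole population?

-14.5

Under do(Strain=1), Strain's equation is replaced by Strain=1 for every unit. Per-unit Creep: -19, -10, -25, -7, -13, -16, -22, -4. Mean = -14.5.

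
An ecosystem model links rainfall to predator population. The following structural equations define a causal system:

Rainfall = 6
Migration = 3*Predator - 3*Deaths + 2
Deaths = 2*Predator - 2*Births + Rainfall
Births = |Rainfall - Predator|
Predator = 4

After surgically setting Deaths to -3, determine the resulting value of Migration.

Intervening sets Deaths = -3 and removes its equation (Deaths = 2*Predator - 2*Births + Rainfall).
Migration = 3*Predator - 3*Deaths + 2  [with Predator=4, Deaths=-3]  = 23

23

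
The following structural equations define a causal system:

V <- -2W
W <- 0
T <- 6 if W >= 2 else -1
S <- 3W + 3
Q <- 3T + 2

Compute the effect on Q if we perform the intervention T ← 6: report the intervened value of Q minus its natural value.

do(T=6) replaces the equation T <- 6 if W >= 2 else -1 with the constant T = 6.
Q = 3T + 2  [with T=6]  = 20
Without intervention: T = 6 if W >= 2 else -1  [with W=0]  = -1; Q = 3T + 2  [with T=-1]  = -1.
Change = 20 − (-1) = 21.

21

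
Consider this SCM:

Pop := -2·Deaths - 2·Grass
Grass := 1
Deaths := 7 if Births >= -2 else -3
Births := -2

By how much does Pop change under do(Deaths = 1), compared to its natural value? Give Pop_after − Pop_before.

The intervention breaks the incoming arrows to Deaths: Deaths := 7 if Births >= -2 else -3 no longer applies, and Deaths = 1.
Pop = -2·Deaths - 2·Grass  [with Deaths=1, Grass=1]  = -4
Without intervention: Deaths = 7 if Births >= -2 else -3  [with Births=-2]  = 7; Pop = -2·Deaths - 2·Grass  [with Deaths=7, Grass=1]  = -16.
Change = -4 − (-16) = 12.

12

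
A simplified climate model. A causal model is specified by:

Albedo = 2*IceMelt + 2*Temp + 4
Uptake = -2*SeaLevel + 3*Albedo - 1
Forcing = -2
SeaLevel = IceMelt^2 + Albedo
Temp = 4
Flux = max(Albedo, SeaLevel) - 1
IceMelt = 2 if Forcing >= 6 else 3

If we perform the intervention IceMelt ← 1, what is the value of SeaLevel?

15

do(IceMelt=1) replaces the equation IceMelt = 2 if Forcing >= 6 else 3 with the constant IceMelt = 1.
Albedo = 2*IceMelt + 2*Temp + 4  [with IceMelt=1, Temp=4]  = 14
SeaLevel = IceMelt^2 + Albedo  [with IceMelt=1, Albedo=14]  = 15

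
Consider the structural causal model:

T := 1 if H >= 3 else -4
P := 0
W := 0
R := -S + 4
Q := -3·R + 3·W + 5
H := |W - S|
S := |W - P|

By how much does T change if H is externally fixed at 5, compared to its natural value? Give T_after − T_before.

5

Under do(H=5), the mechanism H := |W - S| is discarded; H is fixed at 5.
T = 1 if H >= 3 else -4  [with H=5]  = 1
Without intervention: S = |W - P|  [with W=0, P=0]  = 0; H = |W - S|  [with W=0, S=0]  = 0; T = 1 if H >= 3 else -4  [with H=0]  = -4.
Change = 1 − (-4) = 5.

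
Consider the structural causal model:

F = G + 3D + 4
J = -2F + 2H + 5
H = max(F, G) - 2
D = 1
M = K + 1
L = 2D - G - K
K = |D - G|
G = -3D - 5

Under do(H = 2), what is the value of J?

11

Intervening sets H = 2 and removes its equation (H = max(F, G) - 2).
G = -3D - 5  [with D=1]  = -8
F = G + 3D + 4  [with G=-8, D=1]  = -1
J = -2F + 2H + 5  [with F=-1, H=2]  = 11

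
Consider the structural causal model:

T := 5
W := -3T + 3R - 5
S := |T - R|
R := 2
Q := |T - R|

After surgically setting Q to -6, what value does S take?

do(Q=-6) replaces the equation Q := |T - R| with the constant Q = -6.
S is not downstream of the intervention, so its value is determined by the original equations.
S = |T - R|  [with T=5, R=2]  = 3

3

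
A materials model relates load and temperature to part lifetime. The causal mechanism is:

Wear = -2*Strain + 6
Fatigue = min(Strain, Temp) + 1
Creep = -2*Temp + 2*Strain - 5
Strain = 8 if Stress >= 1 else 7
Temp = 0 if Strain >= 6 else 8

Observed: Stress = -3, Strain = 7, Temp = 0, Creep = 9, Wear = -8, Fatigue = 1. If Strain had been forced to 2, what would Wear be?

do(Strain=2) replaces the equation Strain = 8 if Stress >= 1 else 7 with the constant Strain = 2.
Wear = -2*Strain + 6  [with Strain=2]  = 2

2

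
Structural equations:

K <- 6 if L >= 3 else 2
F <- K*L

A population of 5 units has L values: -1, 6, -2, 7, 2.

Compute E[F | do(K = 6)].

Under do(K=6), K's equation is replaced by K=6 for every unit. Per-unit F: -6, 36, -12, 42, 12. Mean = 14.4.

14.4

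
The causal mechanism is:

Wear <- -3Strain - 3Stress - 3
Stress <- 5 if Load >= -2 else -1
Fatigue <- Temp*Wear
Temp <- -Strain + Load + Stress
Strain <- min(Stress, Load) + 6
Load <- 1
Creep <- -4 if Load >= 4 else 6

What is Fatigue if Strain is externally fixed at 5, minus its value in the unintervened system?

The intervention breaks the incoming arrows to Strain: Strain <- min(Stress, Load) + 6 no longer applies, and Strain = 5.
Stress = 5 if Load >= -2 else -1  [with Load=1]  = 5
Temp = -Strain + Load + Stress  [with Strain=5, Load=1, Stress=5]  = 1
Wear = -3Strain - 3Stress - 3  [with Strain=5, Stress=5]  = -33
Fatigue = Temp*Wear  [with Temp=1, Wear=-33]  = -33
Without intervention: Stress = 5 if Load >= -2 else -1  [with Load=1]  = 5; Strain = min(Stress, Load) + 6  [with Stress=5, Load=1]  = 7; Temp = -Strain + Load + Stress  [with Strain=7, Load=1, Stress=5]  = -1; Wear = -3Strain - 3Stress - 3  [with Strain=7, Stress=5]  = -39; Fatigue = Temp*Wear  [with Temp=-1, Wear=-39]  = 39.
Change = -33 − 39 = -72.

-72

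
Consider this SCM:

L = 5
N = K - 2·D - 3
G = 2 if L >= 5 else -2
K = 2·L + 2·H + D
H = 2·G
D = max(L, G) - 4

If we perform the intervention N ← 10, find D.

do(N=10) replaces the equation N = K - 2·D - 3 with the constant N = 10.
D is not downstream of the intervention, so its value is determined by the original equations.
G = 2 if L >= 5 else -2  [with L=5]  = 2
D = max(L, G) - 4  [with L=5, G=2]  = 1

1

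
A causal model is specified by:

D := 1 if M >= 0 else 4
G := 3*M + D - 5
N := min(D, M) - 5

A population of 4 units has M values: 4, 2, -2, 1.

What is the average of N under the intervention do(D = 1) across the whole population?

Under do(D=1), D's equation is replaced by D=1 for every unit. Per-unit N: -4, -4, -7, -4. Mean = -4.75.

-4.75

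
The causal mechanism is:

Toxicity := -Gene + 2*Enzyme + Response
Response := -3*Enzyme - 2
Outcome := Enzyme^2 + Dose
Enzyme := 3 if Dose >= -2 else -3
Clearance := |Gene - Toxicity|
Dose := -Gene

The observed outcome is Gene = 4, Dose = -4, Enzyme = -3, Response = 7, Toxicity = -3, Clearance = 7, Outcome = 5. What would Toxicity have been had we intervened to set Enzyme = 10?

-16

do(Enzyme=10) replaces the equation Enzyme := 3 if Dose >= -2 else -3 with the constant Enzyme = 10.
Response = -3*Enzyme - 2  [with Enzyme=10]  = -32
Toxicity = -Gene + 2*Enzyme + Response  [with Gene=4, Enzyme=10, Response=-32]  = -16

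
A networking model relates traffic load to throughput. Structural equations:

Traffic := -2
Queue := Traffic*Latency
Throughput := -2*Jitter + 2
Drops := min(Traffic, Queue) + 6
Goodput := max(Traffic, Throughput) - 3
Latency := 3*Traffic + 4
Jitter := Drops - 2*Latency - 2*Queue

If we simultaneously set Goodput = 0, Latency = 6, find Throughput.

Under do(Goodput = 0, Latency = 6), each intervened variable's structural equation is replaced by its fixed value.
Queue = Traffic*Latency  [with Traffic=-2, Latency=6]  = -12
Drops = min(Traffic, Queue) + 6  [with Traffic=-2, Queue=-12]  = -6
Jitter = Drops - 2*Latency - 2*Queue  [with Drops=-6, Latency=6, Queue=-12]  = 6
Throughput = -2*Jitter + 2  [with Jitter=6]  = -10

-10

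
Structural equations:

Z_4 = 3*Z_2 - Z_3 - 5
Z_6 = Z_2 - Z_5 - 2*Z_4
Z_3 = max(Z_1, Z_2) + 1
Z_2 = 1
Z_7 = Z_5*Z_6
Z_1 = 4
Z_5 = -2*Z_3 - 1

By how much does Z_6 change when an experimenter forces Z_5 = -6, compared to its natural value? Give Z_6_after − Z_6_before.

-5

The intervention breaks the incoming arrows to Z_5: Z_5 = -2*Z_3 - 1 no longer applies, and Z_5 = -6.
Z_3 = max(Z_1, Z_2) + 1  [with Z_1=4, Z_2=1]  = 5
Z_4 = 3*Z_2 - Z_3 - 5  [with Z_2=1, Z_3=5]  = -7
Z_6 = Z_2 - Z_5 - 2*Z_4  [with Z_2=1, Z_5=-6, Z_4=-7]  = 21
Without intervention: Z_3 = max(Z_1, Z_2) + 1  [with Z_1=4, Z_2=1]  = 5; Z_4 = 3*Z_2 - Z_3 - 5  [with Z_2=1, Z_3=5]  = -7; Z_5 = -2*Z_3 - 1  [with Z_3=5]  = -11; Z_6 = Z_2 - Z_5 - 2*Z_4  [with Z_2=1, Z_5=-11, Z_4=-7]  = 26.
Change = 21 − 26 = -5.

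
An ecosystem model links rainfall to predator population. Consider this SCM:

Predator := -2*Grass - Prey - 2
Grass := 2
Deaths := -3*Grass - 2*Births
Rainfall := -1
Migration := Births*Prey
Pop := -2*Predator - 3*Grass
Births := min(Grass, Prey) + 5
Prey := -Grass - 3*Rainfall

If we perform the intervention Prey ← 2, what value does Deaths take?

-20

The intervention breaks the incoming arrows to Prey: Prey := -Grass - 3*Rainfall no longer applies, and Prey = 2.
Births = min(Grass, Prey) + 5  [with Grass=2, Prey=2]  = 7
Deaths = -3*Grass - 2*Births  [with Grass=2, Births=7]  = -20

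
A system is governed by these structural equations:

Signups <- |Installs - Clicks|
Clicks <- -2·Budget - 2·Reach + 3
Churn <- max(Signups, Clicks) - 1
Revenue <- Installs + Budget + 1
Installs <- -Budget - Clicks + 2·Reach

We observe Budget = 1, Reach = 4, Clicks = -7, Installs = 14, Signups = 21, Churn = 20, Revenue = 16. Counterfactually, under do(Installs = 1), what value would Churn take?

7

Under do(Installs=1), the mechanism Installs <- -Budget - Clicks + 2·Reach is discarded; Installs is fixed at 1.
Clicks = -2·Budget - 2·Reach + 3  [with Budget=1, Reach=4]  = -7
Signups = |Installs - Clicks|  [with Installs=1, Clicks=-7]  = 8
Churn = max(Signups, Clicks) - 1  [with Signups=8, Clicks=-7]  = 7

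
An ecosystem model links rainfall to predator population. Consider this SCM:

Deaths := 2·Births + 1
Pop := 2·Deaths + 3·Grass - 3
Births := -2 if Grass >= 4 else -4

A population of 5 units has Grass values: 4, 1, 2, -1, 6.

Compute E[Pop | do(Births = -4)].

-9.8

The intervention sets Births=-4 in all 5 units regardless of Grass. Recomputing Pop per unit gives -5, -14, -11, -20, 1; average -9.8.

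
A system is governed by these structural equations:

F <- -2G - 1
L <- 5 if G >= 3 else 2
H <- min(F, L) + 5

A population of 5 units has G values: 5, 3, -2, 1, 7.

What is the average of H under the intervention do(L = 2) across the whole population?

Every unit gets L=2 under the intervention. H values become -6, -2, 7, 2, -10; E[H|do(L=2)] = -1.8.

-1.8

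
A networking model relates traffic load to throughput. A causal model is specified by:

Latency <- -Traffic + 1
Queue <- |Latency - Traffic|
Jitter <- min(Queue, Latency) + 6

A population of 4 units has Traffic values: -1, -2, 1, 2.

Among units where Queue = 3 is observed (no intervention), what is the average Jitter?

Observing Queue=3 restricts to units where Queue's equation naturally yields 3: Traffic ∈ {-1, 2}. In that subpopulation Jitter = 8, 5, mean 6.5.

6.5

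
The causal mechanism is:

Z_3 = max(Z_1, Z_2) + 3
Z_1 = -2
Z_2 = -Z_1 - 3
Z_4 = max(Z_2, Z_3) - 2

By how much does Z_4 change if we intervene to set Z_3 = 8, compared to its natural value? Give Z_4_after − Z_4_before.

The intervention breaks the incoming arrows to Z_3: Z_3 = max(Z_1, Z_2) + 3 no longer applies, and Z_3 = 8.
Z_2 = -Z_1 - 3  [with Z_1=-2]  = -1
Z_4 = max(Z_2, Z_3) - 2  [with Z_2=-1, Z_3=8]  = 6
Without intervention: Z_2 = -Z_1 - 3  [with Z_1=-2]  = -1; Z_3 = max(Z_1, Z_2) + 3  [with Z_1=-2, Z_2=-1]  = 2; Z_4 = max(Z_2, Z_3) - 2  [with Z_2=-1, Z_3=2]  = 0.
Change = 6 − 0 = 6.

6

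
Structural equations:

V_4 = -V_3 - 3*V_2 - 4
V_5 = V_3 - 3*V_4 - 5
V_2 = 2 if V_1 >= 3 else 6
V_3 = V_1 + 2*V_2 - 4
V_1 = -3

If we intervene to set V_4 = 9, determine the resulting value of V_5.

-27

Intervening sets V_4 = 9 and removes its equation (V_4 = -V_3 - 3*V_2 - 4).
V_2 = 2 if V_1 >= 3 else 6  [with V_1=-3]  = 6
V_3 = V_1 + 2*V_2 - 4  [with V_1=-3, V_2=6]  = 5
V_5 = V_3 - 3*V_4 - 5  [with V_3=5, V_4=9]  = -27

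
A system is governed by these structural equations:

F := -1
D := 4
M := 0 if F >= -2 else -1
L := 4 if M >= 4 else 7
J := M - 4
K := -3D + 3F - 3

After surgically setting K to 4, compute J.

-4

do(K=4) replaces the equation K := -3D + 3F - 3 with the constant K = 4.
Since J is not a descendant of the intervened variable, it is unaffected.
M = 0 if F >= -2 else -1  [with F=-1]  = 0
J = M - 4  [with M=0]  = -4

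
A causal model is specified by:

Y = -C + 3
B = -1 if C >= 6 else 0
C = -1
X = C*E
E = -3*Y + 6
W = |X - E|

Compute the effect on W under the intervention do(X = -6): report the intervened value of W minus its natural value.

-12

The intervention breaks the incoming arrows to X: X = C*E no longer applies, and X = -6.
Y = -C + 3  [with C=-1]  = 4
E = -3*Y + 6  [with Y=4]  = -6
W = |X - E|  [with X=-6, E=-6]  = 0
Without intervention: Y = -C + 3  [with C=-1]  = 4; E = -3*Y + 6  [with Y=4]  = -6; X = C*E  [with C=-1, E=-6]  = 6; W = |X - E|  [with X=6, E=-6]  = 12.
Change = 0 − 12 = -12.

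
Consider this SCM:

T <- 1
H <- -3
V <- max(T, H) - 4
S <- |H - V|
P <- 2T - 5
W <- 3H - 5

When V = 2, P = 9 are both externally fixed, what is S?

The joint intervention fixes V = 2, P = 9, removing each variable's own equation.
S = |H - V|  [with H=-3, V=2]  = 5

5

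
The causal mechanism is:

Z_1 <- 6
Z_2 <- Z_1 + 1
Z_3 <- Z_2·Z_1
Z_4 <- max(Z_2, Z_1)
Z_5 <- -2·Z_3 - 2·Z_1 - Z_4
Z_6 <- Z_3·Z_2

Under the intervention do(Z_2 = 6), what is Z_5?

do(Z_2=6) replaces the equation Z_2 <- Z_1 + 1 with the constant Z_2 = 6.
Z_3 = Z_2·Z_1  [with Z_2=6, Z_1=6]  = 36
Z_4 = max(Z_2, Z_1)  [with Z_2=6, Z_1=6]  = 6
Z_5 = -2·Z_3 - 2·Z_1 - Z_4  [with Z_3=36, Z_1=6, Z_4=6]  = -90

-90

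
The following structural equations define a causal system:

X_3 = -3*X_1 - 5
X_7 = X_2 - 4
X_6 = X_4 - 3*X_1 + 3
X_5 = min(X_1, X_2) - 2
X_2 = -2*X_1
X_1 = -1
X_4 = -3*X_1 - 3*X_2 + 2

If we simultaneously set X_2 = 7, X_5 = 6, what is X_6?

Setting X_2 = 7, X_5 = 6 by intervention discards those variables' equations.
X_4 = -3*X_1 - 3*X_2 + 2  [with X_1=-1, X_2=7]  = -16
X_6 = X_4 - 3*X_1 + 3  [with X_4=-16, X_1=-1]  = -10

-10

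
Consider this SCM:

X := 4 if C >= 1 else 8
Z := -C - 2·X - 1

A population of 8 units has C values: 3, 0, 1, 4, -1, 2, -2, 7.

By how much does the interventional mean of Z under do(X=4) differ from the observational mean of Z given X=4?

Under do(X=4), X's equation is replaced by X=4 for every unit. Per-unit Z: -12, -9, -10, -13, -8, -11, -7, -16. Mean = -10.75.
Observing X=4 restricts to units where X's equation naturally yields 4: C ∈ {3, 1, 4, 2, 7}. In that subpopulation Z = -12, -10, -13, -11, -16, mean -12.4.
Difference = -10.75 − (-12.4) = 1.65.

1.65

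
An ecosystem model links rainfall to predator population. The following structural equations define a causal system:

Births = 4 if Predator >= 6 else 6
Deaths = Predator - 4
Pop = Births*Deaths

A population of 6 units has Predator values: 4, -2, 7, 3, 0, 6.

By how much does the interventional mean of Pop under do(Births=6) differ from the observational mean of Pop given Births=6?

Every unit gets Births=6 under the intervention. Pop values become 0, -36, 18, -6, -24, 12; E[Pop|do(Births=6)] = -6.
Observing Births=6 restricts to units where Births's equation naturally yields 6: Predator ∈ {4, -2, 3, 0}. In that subpopulation Pop = 0, -36, -6, -24, mean -16.5.
Difference = -6 − (-16.5) = 10.5.

10.5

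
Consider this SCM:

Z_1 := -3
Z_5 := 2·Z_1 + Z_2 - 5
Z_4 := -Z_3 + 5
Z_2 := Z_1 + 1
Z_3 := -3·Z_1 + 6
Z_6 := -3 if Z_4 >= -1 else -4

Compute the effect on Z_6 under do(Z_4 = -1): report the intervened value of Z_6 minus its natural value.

1

Under do(Z_4=-1), the mechanism Z_4 := -Z_3 + 5 is discarded; Z_4 is fixed at -1.
Z_6 = -3 if Z_4 >= -1 else -4  [with Z_4=-1]  = -3
Without intervention: Z_3 = -3·Z_1 + 6  [with Z_1=-3]  = 15; Z_4 = -Z_3 + 5  [with Z_3=15]  = -10; Z_6 = -3 if Z_4 >= -1 else -4  [with Z_4=-10]  = -4.
Change = -3 − (-4) = 1.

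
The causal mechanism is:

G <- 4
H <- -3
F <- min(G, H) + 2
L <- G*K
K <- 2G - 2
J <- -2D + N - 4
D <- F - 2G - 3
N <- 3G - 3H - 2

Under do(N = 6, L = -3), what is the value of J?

26

The joint intervention fixes N = 6, L = -3, removing each variable's own equation.
F = min(G, H) + 2  [with G=4, H=-3]  = -1
D = F - 2G - 3  [with F=-1, G=4]  = -12
J = -2D + N - 4  [with D=-12, N=6]  = 26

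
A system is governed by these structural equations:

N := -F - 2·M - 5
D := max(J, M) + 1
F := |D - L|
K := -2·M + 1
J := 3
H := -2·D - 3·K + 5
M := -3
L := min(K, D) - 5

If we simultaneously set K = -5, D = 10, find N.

Under do(K = -5, D = 10), each intervened variable's structural equation is replaced by its fixed value.
L = min(K, D) - 5  [with K=-5, D=10]  = -10
F = |D - L|  [with D=10, L=-10]  = 20
N = -F - 2·M - 5  [with F=20, M=-3]  = -19

-19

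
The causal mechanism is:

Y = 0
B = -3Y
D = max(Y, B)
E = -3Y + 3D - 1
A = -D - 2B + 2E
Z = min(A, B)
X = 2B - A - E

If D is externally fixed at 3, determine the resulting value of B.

0

Under do(D=3), the mechanism D = max(Y, B) is discarded; D is fixed at 3.
Since B is not a descendant of the intervened variable, it is unaffected.
B = -3Y  [with Y=0]  = 0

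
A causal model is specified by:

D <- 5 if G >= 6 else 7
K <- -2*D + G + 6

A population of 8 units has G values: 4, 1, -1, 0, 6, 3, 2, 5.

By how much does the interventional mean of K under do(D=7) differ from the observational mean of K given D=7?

0.5

do(D=7) breaks D's dependence on G. With D=7 fixed, K across the units is -4, -7, -9, -8, -2, -5, -6, -3, mean -5.5.
E[K|D=7] averages over only the 7 units with D=7 (G = 4, 1, -1, 0, 3, 2, 5): K = -4, -7, -9, -8, -5, -6, -3, mean -6.
Difference = -5.5 − (-6) = 0.5.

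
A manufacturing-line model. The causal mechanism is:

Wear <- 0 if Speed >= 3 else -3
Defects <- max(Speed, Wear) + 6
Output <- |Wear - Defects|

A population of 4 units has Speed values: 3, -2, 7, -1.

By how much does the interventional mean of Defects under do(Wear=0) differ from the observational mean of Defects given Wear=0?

-2.5

do(Wear=0) breaks Wear's dependence on Speed. With Wear=0 fixed, Defects across the units is 9, 6, 13, 6, mean 8.5.
Observing Wear=0 restricts to units where Wear's equation naturally yields 0: Speed ∈ {3, 7}. In that subpopulation Defects = 9, 13, mean 11.
Difference = 8.5 − 11 = -2.5.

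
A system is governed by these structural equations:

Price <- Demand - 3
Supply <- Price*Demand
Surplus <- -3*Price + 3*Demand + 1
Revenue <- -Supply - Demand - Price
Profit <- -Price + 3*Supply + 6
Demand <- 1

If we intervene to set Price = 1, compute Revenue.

Under do(Price=1), the mechanism Price <- Demand - 3 is discarded; Price is fixed at 1.
Supply = Price*Demand  [with Price=1, Demand=1]  = 1
Revenue = -Supply - Demand - Price  [with Supply=1, Demand=1, Price=1]  = -3

-3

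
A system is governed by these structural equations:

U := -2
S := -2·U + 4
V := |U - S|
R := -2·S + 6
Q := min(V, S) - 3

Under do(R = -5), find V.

Under do(R=-5), the mechanism R := -2·S + 6 is discarded; R is fixed at -5.
Since V is not a descendant of the intervened variable, it is unaffected.
S = -2·U + 4  [with U=-2]  = 8
V = |U - S|  [with U=-2, S=8]  = 10

10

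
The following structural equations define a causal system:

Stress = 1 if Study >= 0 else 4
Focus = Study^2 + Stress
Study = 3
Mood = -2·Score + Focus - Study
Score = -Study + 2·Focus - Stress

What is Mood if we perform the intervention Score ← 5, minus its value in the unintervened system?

Intervening sets Score = 5 and removes its equation (Score = -Study + 2·Focus - Stress).
Stress = 1 if Study >= 0 else 4  [with Study=3]  = 1
Focus = Study^2 + Stress  [with Study=3, Stress=1]  = 10
Mood = -2·Score + Focus - Study  [with Score=5, Focus=10, Study=3]  = -3
Without intervention: Stress = 1 if Study >= 0 else 4  [with Study=3]  = 1; Focus = Study^2 + Stress  [with Study=3, Stress=1]  = 10; Score = -Study + 2·Focus - Stress  [with Study=3, Focus=10, Stress=1]  = 16; Mood = -2·Score + Focus - Study  [with Score=16, Focus=10, Study=3]  = -25.
Change = -3 − (-25) = 22.

22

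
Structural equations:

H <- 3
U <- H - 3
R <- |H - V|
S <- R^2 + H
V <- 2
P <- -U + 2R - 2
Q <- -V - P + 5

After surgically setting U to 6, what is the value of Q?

9

The intervention breaks the incoming arrows to U: U <- H - 3 no longer applies, and U = 6.
R = |H - V|  [with H=3, V=2]  = 1
P = -U + 2R - 2  [with U=6, R=1]  = -6
Q = -V - P + 5  [with V=2, P=-6]  = 9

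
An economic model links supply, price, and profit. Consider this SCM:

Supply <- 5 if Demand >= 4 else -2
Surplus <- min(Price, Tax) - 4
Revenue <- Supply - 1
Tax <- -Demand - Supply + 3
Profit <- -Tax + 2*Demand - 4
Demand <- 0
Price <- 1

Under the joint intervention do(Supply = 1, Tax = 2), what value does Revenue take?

0

The joint intervention fixes Supply = 1, Tax = 2, removing each variable's own equation.
Revenue = Supply - 1  [with Supply=1]  = 0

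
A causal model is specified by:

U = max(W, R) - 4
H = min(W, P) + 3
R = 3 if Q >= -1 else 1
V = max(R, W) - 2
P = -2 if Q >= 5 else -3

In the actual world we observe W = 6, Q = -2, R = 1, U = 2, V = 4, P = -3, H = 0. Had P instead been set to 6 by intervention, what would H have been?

9

Intervening sets P = 6 and removes its equation (P = -2 if Q >= 5 else -3).
H = min(W, P) + 3  [with W=6, P=6]  = 9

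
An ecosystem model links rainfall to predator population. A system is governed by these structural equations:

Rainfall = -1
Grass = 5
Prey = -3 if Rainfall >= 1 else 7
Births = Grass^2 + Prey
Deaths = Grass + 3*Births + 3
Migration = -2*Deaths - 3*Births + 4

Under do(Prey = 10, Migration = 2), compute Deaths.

113

The joint intervention fixes Prey = 10, Migration = 2, removing each variable's own equation.
Births = Grass^2 + Prey  [with Grass=5, Prey=10]  = 35
Deaths = Grass + 3*Births + 3  [with Grass=5, Births=35]  = 113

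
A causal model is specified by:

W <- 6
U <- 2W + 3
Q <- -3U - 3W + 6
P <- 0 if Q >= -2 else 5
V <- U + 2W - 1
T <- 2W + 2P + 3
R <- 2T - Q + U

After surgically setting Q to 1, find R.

The intervention breaks the incoming arrows to Q: Q <- -3U - 3W + 6 no longer applies, and Q = 1.
U = 2W + 3  [with W=6]  = 15
P = 0 if Q >= -2 else 5  [with Q=1]  = 0
T = 2W + 2P + 3  [with W=6, P=0]  = 15
R = 2T - Q + U  [with T=15, Q=1, U=15]  = 44

44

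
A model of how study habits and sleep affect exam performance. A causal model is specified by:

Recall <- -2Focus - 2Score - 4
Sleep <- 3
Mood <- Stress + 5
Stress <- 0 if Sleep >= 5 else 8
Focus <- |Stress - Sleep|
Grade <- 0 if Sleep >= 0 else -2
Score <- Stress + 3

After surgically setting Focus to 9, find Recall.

The intervention breaks the incoming arrows to Focus: Focus <- |Stress - Sleep| no longer applies, and Focus = 9.
Stress = 0 if Sleep >= 5 else 8  [with Sleep=3]  = 8
Score = Stress + 3  [with Stress=8]  = 11
Recall = -2Focus - 2Score - 4  [with Focus=9, Score=11]  = -44

-44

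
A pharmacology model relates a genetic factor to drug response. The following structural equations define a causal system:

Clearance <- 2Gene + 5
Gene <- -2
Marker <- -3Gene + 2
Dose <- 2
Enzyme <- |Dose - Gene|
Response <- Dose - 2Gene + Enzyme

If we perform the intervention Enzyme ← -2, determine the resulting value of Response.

4

do(Enzyme=-2) replaces the equation Enzyme <- |Dose - Gene| with the constant Enzyme = -2.
Response = Dose - 2Gene + Enzyme  [with Dose=2, Gene=-2, Enzyme=-2]  = 4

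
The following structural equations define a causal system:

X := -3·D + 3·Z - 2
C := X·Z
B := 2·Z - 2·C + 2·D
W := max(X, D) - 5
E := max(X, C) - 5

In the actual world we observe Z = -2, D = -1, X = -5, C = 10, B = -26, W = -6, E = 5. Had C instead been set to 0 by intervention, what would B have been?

-6

Intervening sets C = 0 and removes its equation (C := X·Z).
B = 2·Z - 2·C + 2·D  [with Z=-2, C=0, D=-1]  = -6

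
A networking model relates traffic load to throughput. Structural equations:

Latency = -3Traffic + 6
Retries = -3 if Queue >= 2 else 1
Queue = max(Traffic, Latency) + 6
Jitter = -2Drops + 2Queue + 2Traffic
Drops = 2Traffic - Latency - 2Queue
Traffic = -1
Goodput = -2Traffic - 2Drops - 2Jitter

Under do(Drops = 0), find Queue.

15

Under do(Drops=0), the mechanism Drops = 2Traffic - Latency - 2Queue is discarded; Drops is fixed at 0.
Since Queue is not a descendant of the intervened variable, it is unaffected.
Latency = -3Traffic + 6  [with Traffic=-1]  = 9
Queue = max(Traffic, Latency) + 6  [with Traffic=-1, Latency=9]  = 15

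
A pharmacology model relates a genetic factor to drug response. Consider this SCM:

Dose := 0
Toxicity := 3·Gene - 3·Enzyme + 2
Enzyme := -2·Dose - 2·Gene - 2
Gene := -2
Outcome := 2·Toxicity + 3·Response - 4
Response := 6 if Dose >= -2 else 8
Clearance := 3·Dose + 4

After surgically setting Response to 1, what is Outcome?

The intervention breaks the incoming arrows to Response: Response := 6 if Dose >= -2 else 8 no longer applies, and Response = 1.
Enzyme = -2·Dose - 2·Gene - 2  [with Dose=0, Gene=-2]  = 2
Toxicity = 3·Gene - 3·Enzyme + 2  [with Gene=-2, Enzyme=2]  = -10
Outcome = 2·Toxicity + 3·Response - 4  [with Toxicity=-10, Response=1]  = -21

-21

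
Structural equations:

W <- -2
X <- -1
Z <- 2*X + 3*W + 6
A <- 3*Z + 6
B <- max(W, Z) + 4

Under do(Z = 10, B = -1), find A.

The joint intervention fixes Z = 10, B = -1, removing each variable's own equation.
A = 3*Z + 6  [with Z=10]  = 36

36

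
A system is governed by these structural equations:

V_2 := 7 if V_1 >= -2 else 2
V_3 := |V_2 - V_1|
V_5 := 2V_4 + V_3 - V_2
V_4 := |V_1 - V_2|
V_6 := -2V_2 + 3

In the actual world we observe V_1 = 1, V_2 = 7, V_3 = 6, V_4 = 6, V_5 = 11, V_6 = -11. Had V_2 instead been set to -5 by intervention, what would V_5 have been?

do(V_2=-5) replaces the equation V_2 := 7 if V_1 >= -2 else 2 with the constant V_2 = -5.
V_3 = |V_2 - V_1|  [with V_2=-5, V_1=1]  = 6
V_4 = |V_1 - V_2|  [with V_1=1, V_2=-5]  = 6
V_5 = 2V_4 + V_3 - V_2  [with V_4=6, V_3=6, V_2=-5]  = 23

23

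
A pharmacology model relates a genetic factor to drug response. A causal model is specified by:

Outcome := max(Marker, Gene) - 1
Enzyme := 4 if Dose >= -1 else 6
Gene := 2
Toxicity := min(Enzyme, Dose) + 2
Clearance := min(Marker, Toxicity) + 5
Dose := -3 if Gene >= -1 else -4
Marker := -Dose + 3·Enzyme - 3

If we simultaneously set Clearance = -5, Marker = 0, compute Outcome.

Under do(Clearance = -5, Marker = 0), each intervened variable's structural equation is replaced by its fixed value.
Outcome = max(Marker, Gene) - 1  [with Marker=0, Gene=2]  = 1

1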